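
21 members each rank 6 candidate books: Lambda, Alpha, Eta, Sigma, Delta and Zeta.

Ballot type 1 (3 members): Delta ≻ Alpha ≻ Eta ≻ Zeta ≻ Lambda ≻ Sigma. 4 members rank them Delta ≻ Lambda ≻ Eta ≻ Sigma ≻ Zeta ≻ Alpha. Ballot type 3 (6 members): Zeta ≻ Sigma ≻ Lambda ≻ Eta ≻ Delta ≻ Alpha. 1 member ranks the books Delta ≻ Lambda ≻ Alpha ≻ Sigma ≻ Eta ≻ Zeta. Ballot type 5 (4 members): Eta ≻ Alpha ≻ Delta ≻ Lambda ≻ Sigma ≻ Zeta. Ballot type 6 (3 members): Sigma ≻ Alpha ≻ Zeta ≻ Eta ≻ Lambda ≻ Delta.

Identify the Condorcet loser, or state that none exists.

Head-to-head results (21 members):
Lambda vs Alpha: 4+6+1 = 11 for Lambda, 10 for Alpha — Lambda by 11–10.
Lambda vs Eta: 11 to 10, Lambda.
Lambda–Sigma: Lambda 12–9.
Lambda–Delta: Delta 12–9.
Lambda vs Zeta: 9 to 12, Zeta.
Alpha vs Eta: 3+1+3 = 7 for Alpha, 14 for Eta — Eta by 14–7.
Alpha vs Sigma: Sigma wins 13–8.
Alpha vs Delta: Delta, 14–7.
Alpha vs Zeta: Alpha, 11–10.
Eta vs Sigma: 11 to 10, Eta.
Eta vs Delta: 13 to 8, Eta.
Eta vs Zeta: Eta preferred on 3+4+1+4 = 12 ballots; Eta wins 12–9.
Sigma vs Delta: 6+3 = 9 for Sigma, 12 for Delta — Delta by 12–9.
Sigma vs Zeta: 4+1+4+3 = 12 for Sigma, 9 for Zeta — Sigma by 12–9.
Delta vs Zeta: Delta, 12–9.
Each book has at least one pairwise win (Lambda beats Alpha; Alpha beats Zeta; Eta beats Alpha; Sigma beats Alpha; Delta beats Lambda; Zeta beats Lambda) — no Condorcet loser.

none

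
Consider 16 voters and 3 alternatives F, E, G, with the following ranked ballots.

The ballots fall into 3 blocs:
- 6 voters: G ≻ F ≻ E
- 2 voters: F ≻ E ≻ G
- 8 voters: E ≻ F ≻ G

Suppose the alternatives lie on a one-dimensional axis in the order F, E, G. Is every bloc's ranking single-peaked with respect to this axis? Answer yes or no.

no

Axis positions: F=1, E=2, G=3.
Bloc 1: ranking walks positions 3-1-2; F is ranked above E even though E lies between F and the peak G on the axis — preferences dip and rise again. Not single-peaked.
Bloc 2 (peak F at position 1): ranking walks positions 1-2-3, expanding outward from the peak — single-peaked.
Bloc 3 (peak E at position 2): ranking walks positions 2-1-3, expanding outward from the peak — single-peaked.
Bloc 1 violates single-peakedness, so the profile is not single-peaked on this axis.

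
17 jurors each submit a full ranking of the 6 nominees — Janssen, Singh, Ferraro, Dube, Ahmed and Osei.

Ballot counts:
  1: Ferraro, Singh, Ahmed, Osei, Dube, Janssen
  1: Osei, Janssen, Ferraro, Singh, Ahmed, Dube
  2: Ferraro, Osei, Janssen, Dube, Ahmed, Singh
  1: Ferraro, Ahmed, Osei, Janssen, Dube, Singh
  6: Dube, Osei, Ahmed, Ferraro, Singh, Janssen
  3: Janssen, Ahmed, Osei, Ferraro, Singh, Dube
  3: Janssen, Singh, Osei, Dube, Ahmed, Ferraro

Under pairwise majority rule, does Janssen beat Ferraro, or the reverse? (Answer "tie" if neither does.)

Ferraro

Ballots ranking Janssen above Ferraro: 1 + 3 + 3 = 7.
Ballots ranking Ferraro above Janssen: 17 − 7 = 10.
Ferraro wins the head-to-head 10–7.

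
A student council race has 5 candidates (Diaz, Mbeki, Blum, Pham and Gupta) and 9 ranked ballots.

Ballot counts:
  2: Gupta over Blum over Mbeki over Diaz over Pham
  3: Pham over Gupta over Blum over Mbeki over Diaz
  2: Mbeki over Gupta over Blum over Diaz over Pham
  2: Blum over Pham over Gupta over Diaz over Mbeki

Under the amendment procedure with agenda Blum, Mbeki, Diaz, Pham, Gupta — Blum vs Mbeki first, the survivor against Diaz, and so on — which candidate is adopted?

Gupta

Round 1: Blum vs Mbeki — 7–2, Blum advances.
Round 2: Blum vs Diaz — 9–0, Blum advances.
Round 3: Blum vs Pham — 6–3, Blum advances.
Round 4: Blum vs Gupta — 2–7, Gupta advances.
Gupta survives the agenda.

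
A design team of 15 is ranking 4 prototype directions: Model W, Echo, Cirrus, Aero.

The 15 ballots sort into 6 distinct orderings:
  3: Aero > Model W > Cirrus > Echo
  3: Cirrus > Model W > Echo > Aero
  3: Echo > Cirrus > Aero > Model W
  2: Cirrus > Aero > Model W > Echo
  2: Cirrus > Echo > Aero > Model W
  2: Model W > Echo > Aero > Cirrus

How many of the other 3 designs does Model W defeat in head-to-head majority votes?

1

Model W against each rival (15 engineers):
Model W vs Echo: Model W is ranked higher on 3+3+2+2 = 10 ballots, Echo on 5. Model W wins 10–5.
Model W vs Cirrus: 3+2 = 5 for Model W, 10 for Cirrus — Cirrus by 10–5.
Model W vs Aero: Model W preferred on 3+2 = 5 ballots; Aero wins 10–5.
Model W beats Echo; loses to Cirrus, Aero — 1 pairwise win.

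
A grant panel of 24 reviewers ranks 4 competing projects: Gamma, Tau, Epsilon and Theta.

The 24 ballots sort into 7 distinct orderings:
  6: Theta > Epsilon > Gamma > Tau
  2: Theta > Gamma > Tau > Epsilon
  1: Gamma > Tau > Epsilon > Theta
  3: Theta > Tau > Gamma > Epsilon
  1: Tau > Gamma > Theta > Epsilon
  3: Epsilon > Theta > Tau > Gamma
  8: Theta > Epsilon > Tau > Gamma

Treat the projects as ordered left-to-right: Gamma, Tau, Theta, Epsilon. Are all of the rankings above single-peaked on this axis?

no

Axis positions: Gamma=1, Tau=2, Theta=3, Epsilon=4.
Group 1: ranking walks positions 3-4-1-2; Gamma is ranked above Tau even though Tau lies between Gamma and the peak Theta on the axis — preferences dip and rise again. Not single-peaked.
Group 2: ranking walks positions 3-1-2-4; Gamma is ranked above Tau even though Tau lies between Gamma and the peak Theta on the axis — preferences dip and rise again. Not single-peaked.
Group 3: ranking walks positions 1-2-4-3; Epsilon is ranked above Theta even though Theta lies between Epsilon and the peak Gamma on the axis — preferences dip and rise again. Not single-peaked.
Group 4 (peak Theta at position 3): ranking walks positions 3-2-1-4, expanding outward from the peak — single-peaked.
Group 5 (peak Tau at position 2): ranking walks positions 2-1-3-4, expanding outward from the peak — single-peaked.
Group 6 (peak Epsilon at position 4): ranking walks positions 4-3-2-1, expanding outward from the peak — single-peaked.
Group 7 (peak Theta at position 3): ranking walks positions 3-4-2-1, expanding outward from the peak — single-peaked.
Group 1 violates single-peakedness, so the profile is not single-peaked on this axis.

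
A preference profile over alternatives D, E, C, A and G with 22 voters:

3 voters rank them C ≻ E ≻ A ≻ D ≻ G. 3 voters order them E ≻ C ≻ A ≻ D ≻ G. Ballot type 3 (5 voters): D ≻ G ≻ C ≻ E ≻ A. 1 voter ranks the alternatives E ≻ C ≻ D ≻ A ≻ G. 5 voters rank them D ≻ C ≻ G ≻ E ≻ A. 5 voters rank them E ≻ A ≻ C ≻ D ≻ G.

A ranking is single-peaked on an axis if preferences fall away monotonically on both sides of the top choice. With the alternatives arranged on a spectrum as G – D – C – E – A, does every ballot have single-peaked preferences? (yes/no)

yes

Axis positions: G=1, D=2, C=3, E=4, A=5.
Ballot type 1 (peak C at position 3): ranking walks positions 3-4-5-2-1, expanding outward from the peak — single-peaked.
Ballot type 2 (peak E at position 4): ranking walks positions 4-3-5-2-1, expanding outward from the peak — single-peaked.
Ballot type 3 (peak D at position 2): ranking walks positions 2-1-3-4-5, expanding outward from the peak — single-peaked.
Ballot type 4 (peak E at position 4): ranking walks positions 4-3-2-5-1, expanding outward from the peak — single-peaked.
Ballot type 5 (peak D at position 2): ranking walks positions 2-3-1-4-5, expanding outward from the peak — single-peaked.
Ballot type 6 (peak E at position 4): ranking walks positions 4-5-3-2-1, expanding outward from the peak — single-peaked.
Every ranking is single-peaked on this axis.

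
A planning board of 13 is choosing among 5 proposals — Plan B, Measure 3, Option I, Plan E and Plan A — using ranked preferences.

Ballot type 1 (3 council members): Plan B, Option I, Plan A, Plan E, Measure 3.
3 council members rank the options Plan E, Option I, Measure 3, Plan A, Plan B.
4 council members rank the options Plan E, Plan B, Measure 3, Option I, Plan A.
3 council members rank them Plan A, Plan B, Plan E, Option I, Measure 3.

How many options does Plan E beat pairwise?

Plan E against each rival (13 council members):
Plan E vs Plan B: Plan E wins 7–6.
Plan E vs Measure 3: Plan E is ranked higher on 3+3+4+3 = 13 ballots, Measure 3 on 0. Plan E wins 13–0.
Plan E–Option I: Plan E 10–3.
Plan E vs Plan A: Plan E wins 7–6.
Plan E beats Plan B, Measure 3, Option I, Plan A — 4 pairwise wins.

4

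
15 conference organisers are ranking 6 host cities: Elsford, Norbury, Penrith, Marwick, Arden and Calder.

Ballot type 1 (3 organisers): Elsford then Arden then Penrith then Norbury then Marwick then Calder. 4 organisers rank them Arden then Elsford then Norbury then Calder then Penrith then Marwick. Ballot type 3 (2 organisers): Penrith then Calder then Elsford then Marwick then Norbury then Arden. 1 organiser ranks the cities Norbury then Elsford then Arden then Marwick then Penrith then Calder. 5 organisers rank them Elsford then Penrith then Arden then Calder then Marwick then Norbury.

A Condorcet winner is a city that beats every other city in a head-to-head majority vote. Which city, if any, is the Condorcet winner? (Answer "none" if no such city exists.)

Elsford

Check each pair by majority over 15 ballots:
Elsford vs Norbury: 14 to 1, Elsford.
Elsford vs Penrith: Elsford is ranked higher on 3+4+1+5 = 13 ballots, Penrith on 2. Elsford wins 13–2.
Elsford vs Marwick: Elsford preferred on 3+4+2+1+5 = 15 ballots; Elsford wins 15–0.
Elsford vs Arden: 11 to 4, Elsford.
Elsford vs Calder: 3+4+1+5 = 13 for Elsford, 2 for Calder — Elsford by 13–2.
Norbury vs Penrith: 4+1 = 5 for Norbury, 10 for Penrith — Penrith by 10–5.
Norbury vs Marwick: Norbury is ranked higher on 3+4+1 = 8 ballots, Marwick on 7. Norbury wins 8–7.
Norbury vs Arden: 3 to 12, Arden.
Norbury vs Calder: 3+4+1 = 8 for Norbury, 7 for Calder — Norbury by 8–7.
Penrith vs Marwick: Penrith preferred on 3+4+2+5 = 14 ballots; Penrith wins 14–1.
Penrith vs Arden: 2+5 = 7 for Penrith, 8 for Arden — Arden by 8–7.
Penrith vs Calder: 11 to 4, Penrith.
Marwick vs Arden: 2 for Marwick, 13 for Arden — Arden by 13–2.
Marwick vs Calder: Marwick preferred on 3+1 = 4 ballots; Calder wins 11–4.
Arden vs Calder: Arden is ranked higher on 3+4+1+5 = 13 ballots, Calder on 2. Arden wins 13–2.
Elsford wins every pairwise contest, so Elsford is the Condorcet winner.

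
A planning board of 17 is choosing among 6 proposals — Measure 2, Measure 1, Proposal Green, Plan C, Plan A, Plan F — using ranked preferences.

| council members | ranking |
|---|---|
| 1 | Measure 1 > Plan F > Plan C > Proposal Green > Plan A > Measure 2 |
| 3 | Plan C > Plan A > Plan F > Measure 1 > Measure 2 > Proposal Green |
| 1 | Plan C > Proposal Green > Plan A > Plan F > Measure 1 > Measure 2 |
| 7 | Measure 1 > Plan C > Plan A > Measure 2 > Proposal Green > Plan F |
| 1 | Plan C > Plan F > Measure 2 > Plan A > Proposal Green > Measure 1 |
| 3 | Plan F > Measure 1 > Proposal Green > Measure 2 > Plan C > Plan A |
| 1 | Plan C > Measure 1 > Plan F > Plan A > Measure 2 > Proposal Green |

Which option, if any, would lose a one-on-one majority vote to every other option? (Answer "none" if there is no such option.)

Head-to-head results (17 council members):
Measure 2 vs Measure 1: Measure 2 preferred on 1 ballot; Measure 1 wins 16–1.
Measure 2 vs Proposal Green: Measure 2, 12–5.
Measure 2 vs Plan C: Plan C wins 14–3.
Measure 2 vs Plan A: Measure 2 is ranked higher on 1+3 = 4 ballots, Plan A on 13. Plan A wins 13–4.
Measure 2–Plan F: Plan F 10–7.
Measure 1 vs Proposal Green: Measure 1 wins 15–2.
Measure 1 vs Plan C: Measure 1 wins 11–6.
Measure 1 vs Plan A: Measure 1 wins 12–5.
Measure 1 vs Plan F: Measure 1 wins 9–8.
Proposal Green vs Plan C: Proposal Green is ranked higher on 3 ballots, Plan C on 14. Plan C wins 14–3.
Proposal Green vs Plan A: Plan A wins 12–5.
Proposal Green vs Plan F: Plan F wins 9–8.
Plan C vs Plan A: Plan C is ranked higher on 17 ballots, Plan A on 0. Plan C wins 17–0.
Plan C vs Plan F: 3+1+7+1+1 = 13 for Plan C, 4 for Plan F — Plan C by 13–4.
Plan A vs Plan F: 11 to 6, Plan A.
Proposal Green is beaten in every head-to-head and is the Condorcet loser.

Proposal Green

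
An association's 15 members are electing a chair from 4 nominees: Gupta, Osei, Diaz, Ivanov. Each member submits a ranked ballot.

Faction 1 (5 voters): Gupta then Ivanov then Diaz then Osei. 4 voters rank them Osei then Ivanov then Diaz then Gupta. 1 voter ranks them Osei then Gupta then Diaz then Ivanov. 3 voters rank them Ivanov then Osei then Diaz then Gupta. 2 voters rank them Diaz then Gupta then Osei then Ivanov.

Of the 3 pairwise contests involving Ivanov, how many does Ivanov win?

Ivanov against each rival (15 voters):
Ivanov vs Gupta: 4+3 = 7 for Ivanov, 8 for Gupta — Gupta by 8–7.
Ivanov vs Osei: Ivanov preferred on 5+3 = 8 ballots; Ivanov wins 8–7.
Ivanov vs Diaz: Ivanov, 12–3.
Ivanov beats Osei, Diaz; loses to Gupta — 2 pairwise wins.

2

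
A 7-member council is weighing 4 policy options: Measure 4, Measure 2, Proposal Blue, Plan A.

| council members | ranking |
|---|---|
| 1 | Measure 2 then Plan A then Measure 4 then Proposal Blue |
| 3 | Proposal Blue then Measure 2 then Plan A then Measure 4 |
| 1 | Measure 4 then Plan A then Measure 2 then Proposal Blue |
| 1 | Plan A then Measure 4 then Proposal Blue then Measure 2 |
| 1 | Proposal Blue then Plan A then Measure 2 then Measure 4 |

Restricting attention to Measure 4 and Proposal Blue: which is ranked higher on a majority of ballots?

Ballots ranking Measure 4 above Proposal Blue: 1 + 1 + 1 = 3.
Ballots ranking Proposal Blue above Measure 4: 7 − 3 = 4.
Proposal Blue wins the head-to-head 4–3.

Proposal Blue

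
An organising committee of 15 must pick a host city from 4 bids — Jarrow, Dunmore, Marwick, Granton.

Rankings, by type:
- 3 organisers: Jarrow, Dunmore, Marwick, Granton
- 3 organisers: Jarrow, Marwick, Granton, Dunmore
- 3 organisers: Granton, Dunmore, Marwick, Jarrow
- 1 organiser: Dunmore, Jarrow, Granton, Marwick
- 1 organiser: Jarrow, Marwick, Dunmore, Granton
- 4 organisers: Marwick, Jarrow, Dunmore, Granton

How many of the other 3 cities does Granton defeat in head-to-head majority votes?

0

Granton against each rival (15 organisers):
Granton vs Jarrow: Granton is ranked higher on 3 ballots, Jarrow on 12. Jarrow wins 12–3.
Granton vs Dunmore: Granton is ranked higher on 3+3 = 6 ballots, Dunmore on 9. Dunmore wins 9–6.
Granton–Marwick: Marwick 11–4.
Granton beats no one; loses to Jarrow, Dunmore, Marwick — 0 pairwise wins.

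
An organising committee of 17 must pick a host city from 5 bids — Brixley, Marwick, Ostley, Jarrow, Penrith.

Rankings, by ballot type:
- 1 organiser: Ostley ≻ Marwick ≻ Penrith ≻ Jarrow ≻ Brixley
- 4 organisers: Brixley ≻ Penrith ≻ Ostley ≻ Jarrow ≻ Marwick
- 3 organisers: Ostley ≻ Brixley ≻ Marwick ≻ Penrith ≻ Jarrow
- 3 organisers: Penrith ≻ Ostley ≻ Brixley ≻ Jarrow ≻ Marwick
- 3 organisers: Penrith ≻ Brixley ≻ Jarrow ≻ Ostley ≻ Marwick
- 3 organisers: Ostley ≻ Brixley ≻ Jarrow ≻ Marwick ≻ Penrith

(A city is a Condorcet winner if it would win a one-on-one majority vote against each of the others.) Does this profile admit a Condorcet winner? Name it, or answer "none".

none

Check each pair by majority over 17 ballots:
Brixley–Marwick: Brixley 16–1.
Brixley–Ostley: Ostley 10–7.
Brixley vs Jarrow: Brixley wins 16–1.
Brixley vs Penrith: Brixley, 10–7.
Marwick–Ostley: Ostley 17–0.
Marwick vs Jarrow: Jarrow, 13–4.
Marwick vs Penrith: Penrith wins 10–7.
Ostley vs Jarrow: Ostley wins 14–3.
Ostley vs Penrith: Penrith wins 10–7.
Jarrow vs Penrith: Penrith wins 14–3.
No city is unbeaten: Brixley loses to Ostley; Marwick loses to Brixley; Ostley loses to Penrith; Jarrow loses to Brixley; Penrith loses to Brixley. In particular Brixley > Penrith > Ostley > Brixley is a majority cycle — no Condorcet winner exists.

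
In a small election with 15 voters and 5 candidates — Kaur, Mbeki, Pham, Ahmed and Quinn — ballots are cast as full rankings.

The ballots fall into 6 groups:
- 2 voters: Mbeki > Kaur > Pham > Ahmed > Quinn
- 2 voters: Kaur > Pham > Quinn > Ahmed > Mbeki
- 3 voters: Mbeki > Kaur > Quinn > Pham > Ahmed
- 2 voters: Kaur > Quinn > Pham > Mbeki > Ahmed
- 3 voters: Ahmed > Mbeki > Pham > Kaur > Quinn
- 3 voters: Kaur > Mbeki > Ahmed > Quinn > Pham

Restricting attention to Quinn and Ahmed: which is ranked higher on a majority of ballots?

Ballots ranking Quinn above Ahmed: 2 + 3 + 2 = 7.
Ballots ranking Ahmed above Quinn: 15 − 7 = 8.
Ahmed wins the head-to-head 8–7.

Ahmed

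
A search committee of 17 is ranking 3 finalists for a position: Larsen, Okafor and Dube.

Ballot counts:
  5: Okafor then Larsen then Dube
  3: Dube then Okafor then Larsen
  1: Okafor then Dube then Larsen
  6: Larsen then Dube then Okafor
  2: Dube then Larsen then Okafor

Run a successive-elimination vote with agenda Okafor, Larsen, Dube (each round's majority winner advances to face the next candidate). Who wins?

Round 1: Okafor vs Larsen — 9–8, Okafor advances.
Round 2: Okafor vs Dube — 6–11, Dube advances.
Dube survives the agenda.

Dube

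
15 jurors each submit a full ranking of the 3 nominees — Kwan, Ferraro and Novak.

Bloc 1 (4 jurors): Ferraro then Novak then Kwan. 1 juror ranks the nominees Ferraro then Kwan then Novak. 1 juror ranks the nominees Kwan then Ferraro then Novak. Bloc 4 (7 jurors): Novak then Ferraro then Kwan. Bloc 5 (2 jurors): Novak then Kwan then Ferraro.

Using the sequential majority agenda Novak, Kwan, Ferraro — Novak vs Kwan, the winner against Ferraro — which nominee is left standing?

Round 1: Novak vs Kwan — 13–2, Novak advances.
Round 2: Novak vs Ferraro — 9–6, Novak advances.
Novak survives the agenda.

Novak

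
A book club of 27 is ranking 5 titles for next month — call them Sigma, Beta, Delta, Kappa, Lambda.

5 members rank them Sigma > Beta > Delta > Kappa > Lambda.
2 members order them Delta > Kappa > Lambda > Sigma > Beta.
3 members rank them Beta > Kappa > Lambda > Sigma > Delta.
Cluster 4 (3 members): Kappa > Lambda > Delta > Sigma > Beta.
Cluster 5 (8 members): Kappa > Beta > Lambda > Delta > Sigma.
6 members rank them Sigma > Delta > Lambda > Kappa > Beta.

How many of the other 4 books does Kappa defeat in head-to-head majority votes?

Kappa against each rival (27 members):
Kappa vs Sigma: Kappa, 16–11.
Kappa vs Beta: Kappa preferred on 2+3+8+6 = 19 ballots; Kappa wins 19–8.
Kappa vs Delta: Kappa is ranked higher on 3+3+8 = 14 ballots, Delta on 13. Kappa wins 14–13.
Kappa vs Lambda: Kappa preferred on 5+2+3+3+8 = 21 ballots; Kappa wins 21–6.
Kappa beats Sigma, Beta, Delta, Lambda — 4 pairwise wins.

4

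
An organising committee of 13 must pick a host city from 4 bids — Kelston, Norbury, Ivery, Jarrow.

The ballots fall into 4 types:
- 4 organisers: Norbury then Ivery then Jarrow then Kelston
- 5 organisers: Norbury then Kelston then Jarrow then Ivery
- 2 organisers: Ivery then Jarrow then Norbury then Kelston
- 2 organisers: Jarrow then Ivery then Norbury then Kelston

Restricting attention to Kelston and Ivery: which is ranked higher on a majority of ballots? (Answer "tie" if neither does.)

Ivery

Ballots ranking Kelston above Ivery: 5.
Ballots ranking Ivery above Kelston: 13 − 5 = 8.
Ivery wins the head-to-head 8–5.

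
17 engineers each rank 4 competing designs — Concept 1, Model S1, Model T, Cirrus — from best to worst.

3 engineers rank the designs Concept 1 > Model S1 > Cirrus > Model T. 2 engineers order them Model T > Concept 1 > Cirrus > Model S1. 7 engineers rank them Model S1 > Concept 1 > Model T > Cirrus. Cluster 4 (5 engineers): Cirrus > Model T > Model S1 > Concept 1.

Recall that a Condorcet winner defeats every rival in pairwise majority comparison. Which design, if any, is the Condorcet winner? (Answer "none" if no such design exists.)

Pairwise majorities:
Concept 1 vs Model S1: 5 to 12, Model S1.
Concept 1 vs Model T: Concept 1 preferred on 3+7 = 10 ballots; Concept 1 wins 10–7.
Concept 1 vs Cirrus: 3+2+7 = 12 for Concept 1, 5 for Cirrus — Concept 1 by 12–5.
Model S1 vs Model T: Model S1 is ranked higher on 3+7 = 10 ballots, Model T on 7. Model S1 wins 10–7.
Model S1 vs Cirrus: 3+7 = 10 for Model S1, 7 for Cirrus — Model S1 by 10–7.
Model T vs Cirrus: Model T is ranked higher on 2+7 = 9 ballots, Cirrus on 8. Model T wins 9–8.
Model S1 defeats every rival head-to-head and is the Condorcet winner.

Model S1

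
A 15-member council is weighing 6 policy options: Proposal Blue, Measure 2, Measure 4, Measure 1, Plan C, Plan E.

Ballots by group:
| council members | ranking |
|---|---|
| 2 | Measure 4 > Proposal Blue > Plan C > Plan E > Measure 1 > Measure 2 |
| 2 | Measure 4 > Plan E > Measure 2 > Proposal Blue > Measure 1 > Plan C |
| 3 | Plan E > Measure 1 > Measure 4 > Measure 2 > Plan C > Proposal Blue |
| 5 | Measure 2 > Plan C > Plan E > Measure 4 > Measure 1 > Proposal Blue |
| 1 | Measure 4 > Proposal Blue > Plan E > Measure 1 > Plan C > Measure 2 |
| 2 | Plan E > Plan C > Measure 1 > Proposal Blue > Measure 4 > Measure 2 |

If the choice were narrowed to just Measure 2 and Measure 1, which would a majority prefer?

Measure 1

Ballots ranking Measure 2 above Measure 1: 2 + 5 = 7.
Ballots ranking Measure 1 above Measure 2: 15 − 7 = 8.
Measure 1 wins the head-to-head 8–7.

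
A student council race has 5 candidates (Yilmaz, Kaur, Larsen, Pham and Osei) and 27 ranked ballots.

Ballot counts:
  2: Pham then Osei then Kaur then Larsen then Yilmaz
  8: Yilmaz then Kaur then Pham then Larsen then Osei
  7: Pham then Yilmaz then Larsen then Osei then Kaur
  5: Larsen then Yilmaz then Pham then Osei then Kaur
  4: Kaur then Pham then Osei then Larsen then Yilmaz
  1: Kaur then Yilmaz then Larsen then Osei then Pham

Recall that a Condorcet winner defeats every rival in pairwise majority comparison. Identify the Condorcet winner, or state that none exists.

Head-to-head results (27 voters):
Yilmaz vs Kaur: 20 to 7, Yilmaz.
Yilmaz vs Larsen: 8+7+1 = 16 for Yilmaz, 11 for Larsen — Yilmaz by 16–11.
Yilmaz vs Pham: Yilmaz is ranked higher on 8+5+1 = 14 ballots, Pham on 13. Yilmaz wins 14–13.
Yilmaz vs Osei: 8+7+5+1 = 21 for Yilmaz, 6 for Osei — Yilmaz by 21–6.
Kaur vs Larsen: 2+8+4+1 = 15 for Kaur, 12 for Larsen — Kaur by 15–12.
Kaur vs Pham: Kaur preferred on 8+4+1 = 13 ballots; Pham wins 14–13.
Kaur vs Osei: Kaur preferred on 8+4+1 = 13 ballots; Osei wins 14–13.
Larsen vs Pham: 5+1 = 6 for Larsen, 21 for Pham — Pham by 21–6.
Larsen vs Osei: 8+7+5+1 = 21 for Larsen, 6 for Osei — Larsen by 21–6.
Pham vs Osei: 2+8+7+5+4 = 26 for Pham, 1 for Osei — Pham by 26–1.
Yilmaz defeats every rival head-to-head and is the Condorcet winner.

Yilmaz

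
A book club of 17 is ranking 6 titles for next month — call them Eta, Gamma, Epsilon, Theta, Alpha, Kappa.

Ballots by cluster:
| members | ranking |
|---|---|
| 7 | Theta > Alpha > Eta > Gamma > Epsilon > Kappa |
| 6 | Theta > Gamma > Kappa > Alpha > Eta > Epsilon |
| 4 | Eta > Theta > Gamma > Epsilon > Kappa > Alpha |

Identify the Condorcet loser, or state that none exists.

Head-to-head results (17 members):
Eta vs Gamma: Eta wins 11–6.
Eta vs Epsilon: Eta wins 17–0.
Eta vs Theta: 4 to 13, Theta.
Eta vs Alpha: Eta is ranked higher on 4 ballots, Alpha on 13. Alpha wins 13–4.
Eta vs Kappa: 7+4 = 11 for Eta, 6 for Kappa — Eta by 11–6.
Gamma vs Epsilon: Gamma wins 17–0.
Gamma vs Theta: 0 to 17, Theta.
Gamma vs Alpha: 6+4 = 10 for Gamma, 7 for Alpha — Gamma by 10–7.
Gamma vs Kappa: Gamma preferred on 7+6+4 = 17 ballots; Gamma wins 17–0.
Epsilon–Theta: Theta 17–0.
Epsilon vs Alpha: Alpha wins 13–4.
Epsilon vs Kappa: Epsilon wins 11–6.
Theta vs Alpha: Theta wins 17–0.
Theta vs Kappa: Theta, 17–0.
Alpha vs Kappa: 7 for Alpha, 10 for Kappa — Kappa by 10–7.
No book is winless: Eta beats Gamma; Gamma beats Epsilon; Epsilon beats Kappa; Theta beats Eta; Alpha beats Eta; Kappa beats Alpha. There is no Condorcet loser.

none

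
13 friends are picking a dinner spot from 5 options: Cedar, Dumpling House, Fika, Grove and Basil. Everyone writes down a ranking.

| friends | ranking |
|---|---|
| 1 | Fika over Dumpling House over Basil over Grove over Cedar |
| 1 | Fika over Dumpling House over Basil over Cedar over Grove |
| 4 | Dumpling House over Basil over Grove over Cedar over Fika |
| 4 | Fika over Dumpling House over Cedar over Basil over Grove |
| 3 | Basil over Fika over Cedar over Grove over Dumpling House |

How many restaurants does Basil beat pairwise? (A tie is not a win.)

3

Basil against each rival (13 friends):
Basil vs Cedar: Basil wins 9–4.
Basil vs Dumpling House: Dumpling House wins 10–3.
Basil vs Fika: Basil wins 7–6.
Basil–Grove: Basil 13–0.
Basil beats Cedar, Fika, Grove; loses to Dumpling House — 3 pairwise wins.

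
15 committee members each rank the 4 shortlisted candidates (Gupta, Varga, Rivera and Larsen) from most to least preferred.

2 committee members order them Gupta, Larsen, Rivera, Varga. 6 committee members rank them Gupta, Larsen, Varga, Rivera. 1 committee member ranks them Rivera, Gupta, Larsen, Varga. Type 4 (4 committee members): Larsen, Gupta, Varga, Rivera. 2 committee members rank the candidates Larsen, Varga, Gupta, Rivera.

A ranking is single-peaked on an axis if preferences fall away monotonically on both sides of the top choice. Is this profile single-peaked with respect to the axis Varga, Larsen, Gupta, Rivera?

yes

Axis positions: Varga=1, Larsen=2, Gupta=3, Rivera=4.
Type 1 (peak Gupta at position 3): ranking walks positions 3-2-4-1, expanding outward from the peak — single-peaked.
Type 2 (peak Gupta at position 3): ranking walks positions 3-2-1-4, expanding outward from the peak — single-peaked.
Type 3 (peak Rivera at position 4): ranking walks positions 4-3-2-1, expanding outward from the peak — single-peaked.
Type 4 (peak Larsen at position 2): ranking walks positions 2-3-1-4, expanding outward from the peak — single-peaked.
Type 5 (peak Larsen at position 2): ranking walks positions 2-1-3-4, expanding outward from the peak — single-peaked.
Every ranking is single-peaked on this axis.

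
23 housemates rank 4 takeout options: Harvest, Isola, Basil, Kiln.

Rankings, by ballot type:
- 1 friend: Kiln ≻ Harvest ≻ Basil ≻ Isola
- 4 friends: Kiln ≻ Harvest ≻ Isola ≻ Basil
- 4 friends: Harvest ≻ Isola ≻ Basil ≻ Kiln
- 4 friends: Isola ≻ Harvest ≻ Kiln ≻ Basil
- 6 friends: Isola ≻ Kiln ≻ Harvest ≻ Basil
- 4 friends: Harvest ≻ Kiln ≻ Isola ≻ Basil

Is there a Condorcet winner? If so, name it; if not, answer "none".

Check each pair by majority over 23 ballots:
Harvest vs Isola: 13 to 10, Harvest.
Harvest vs Basil: Harvest preferred on 1+4+4+4+6+4 = 23 ballots; Harvest wins 23–0.
Harvest–Kiln: Harvest 12–11.
Isola vs Basil: 4+4+4+6+4 = 22 for Isola, 1 for Basil — Isola by 22–1.
Isola vs Kiln: 4+4+6 = 14 for Isola, 9 for Kiln — Isola by 14–9.
Basil vs Kiln: 4 to 19, Kiln.
Harvest wins every pairwise contest, so Harvest is the Condorcet winner.

Harvest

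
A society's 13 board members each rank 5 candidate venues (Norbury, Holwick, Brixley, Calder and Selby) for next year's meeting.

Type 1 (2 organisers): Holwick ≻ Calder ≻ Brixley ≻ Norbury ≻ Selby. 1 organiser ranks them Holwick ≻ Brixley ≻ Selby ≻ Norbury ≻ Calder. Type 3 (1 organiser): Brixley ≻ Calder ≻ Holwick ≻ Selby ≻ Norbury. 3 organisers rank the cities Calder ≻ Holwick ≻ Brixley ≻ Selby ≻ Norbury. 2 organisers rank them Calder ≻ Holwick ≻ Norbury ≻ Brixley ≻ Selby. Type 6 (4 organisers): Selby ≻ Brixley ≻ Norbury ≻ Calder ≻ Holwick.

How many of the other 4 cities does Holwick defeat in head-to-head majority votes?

3

Holwick against each rival (13 organisers):
Holwick–Norbury: Holwick 9–4.
Holwick–Brixley: Holwick 8–5.
Holwick vs Calder: 2+1 = 3 for Holwick, 10 for Calder — Calder by 10–3.
Holwick vs Selby: Holwick preferred on 2+1+1+3+2 = 9 ballots; Holwick wins 9–4.
Holwick beats Norbury, Brixley, Selby; loses to Calder — 3 pairwise wins.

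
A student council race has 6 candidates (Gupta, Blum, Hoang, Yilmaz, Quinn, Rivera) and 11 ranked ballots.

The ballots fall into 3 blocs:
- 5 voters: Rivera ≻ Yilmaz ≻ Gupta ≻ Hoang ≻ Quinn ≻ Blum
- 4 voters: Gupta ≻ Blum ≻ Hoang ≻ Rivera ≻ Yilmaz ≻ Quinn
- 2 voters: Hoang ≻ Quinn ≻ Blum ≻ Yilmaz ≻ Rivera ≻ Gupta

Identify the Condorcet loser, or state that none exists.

none

Pairwise majorities:
Gupta–Blum: Gupta 9–2.
Gupta–Hoang: Gupta 9–2.
Gupta vs Yilmaz: Gupta preferred on 4 ballots; Yilmaz wins 7–4.
Gupta vs Quinn: 9 to 2, Gupta.
Gupta vs Rivera: 4 for Gupta, 7 for Rivera — Rivera by 7–4.
Blum vs Hoang: 4 to 7, Hoang.
Blum vs Yilmaz: 4+2 = 6 for Blum, 5 for Yilmaz — Blum by 6–5.
Blum vs Quinn: Quinn wins 7–4.
Blum–Rivera: Blum 6–5.
Hoang vs Yilmaz: Hoang is ranked higher on 4+2 = 6 ballots, Yilmaz on 5. Hoang wins 6–5.
Hoang vs Quinn: Hoang wins 11–0.
Hoang vs Rivera: Hoang, 6–5.
Yilmaz vs Quinn: 9 to 2, Yilmaz.
Yilmaz vs Rivera: Yilmaz preferred on 2 ballots; Rivera wins 9–2.
Quinn vs Rivera: 2 for Quinn, 9 for Rivera — Rivera by 9–2.
No candidate is winless: Gupta beats Blum; Blum beats Yilmaz; Hoang beats Blum; Yilmaz beats Gupta; Quinn beats Blum; Rivera beats Gupta. There is no Condorcet loser.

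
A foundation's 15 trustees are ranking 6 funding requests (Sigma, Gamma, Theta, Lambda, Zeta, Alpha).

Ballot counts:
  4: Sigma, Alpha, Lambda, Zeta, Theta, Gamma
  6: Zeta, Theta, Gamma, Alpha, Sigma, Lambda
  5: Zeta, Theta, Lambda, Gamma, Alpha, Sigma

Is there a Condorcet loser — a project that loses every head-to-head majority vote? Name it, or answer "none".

none

Pairwise majorities:
Sigma vs Gamma: Gamma, 11–4.
Sigma vs Theta: Sigma preferred on 4 ballots; Theta wins 11–4.
Sigma vs Lambda: 4+6 = 10 for Sigma, 5 for Lambda — Sigma by 10–5.
Sigma vs Zeta: Zeta, 11–4.
Sigma vs Alpha: Sigma preferred on 4 ballots; Alpha wins 11–4.
Gamma–Theta: Theta 15–0.
Gamma–Lambda: Lambda 9–6.
Gamma vs Zeta: 0 to 15, Zeta.
Gamma vs Alpha: Gamma wins 11–4.
Theta vs Lambda: Theta, 11–4.
Theta–Zeta: Zeta 15–0.
Theta vs Alpha: Theta, 11–4.
Lambda vs Zeta: 4 for Lambda, 11 for Zeta — Zeta by 11–4.
Lambda vs Alpha: Alpha wins 10–5.
Zeta vs Alpha: 6+5 = 11 for Zeta, 4 for Alpha — Zeta by 11–4.
Every project wins at least one matchup (Sigma beats Lambda; Gamma beats Sigma; Theta beats Sigma; Lambda beats Gamma; Zeta beats Sigma; Alpha beats Sigma), so there is no Condorcet loser.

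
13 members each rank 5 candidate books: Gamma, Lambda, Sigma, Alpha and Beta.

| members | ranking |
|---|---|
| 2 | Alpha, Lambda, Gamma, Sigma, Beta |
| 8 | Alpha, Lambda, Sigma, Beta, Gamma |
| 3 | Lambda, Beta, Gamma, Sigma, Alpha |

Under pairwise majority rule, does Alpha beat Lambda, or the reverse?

Ballots ranking Alpha above Lambda: 2 + 8 = 10.
Ballots ranking Lambda above Alpha: 13 − 10 = 3.
Alpha wins the head-to-head 10–3.

Alpha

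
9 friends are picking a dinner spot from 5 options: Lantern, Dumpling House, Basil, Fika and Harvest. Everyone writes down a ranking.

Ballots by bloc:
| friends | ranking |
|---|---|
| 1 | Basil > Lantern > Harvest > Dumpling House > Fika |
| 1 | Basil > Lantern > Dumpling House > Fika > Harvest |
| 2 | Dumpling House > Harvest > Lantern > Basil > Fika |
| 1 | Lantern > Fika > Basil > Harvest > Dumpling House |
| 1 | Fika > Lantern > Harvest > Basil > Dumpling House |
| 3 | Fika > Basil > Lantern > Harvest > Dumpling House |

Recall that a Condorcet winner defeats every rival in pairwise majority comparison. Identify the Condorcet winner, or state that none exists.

Head-to-head results (9 friends):
Lantern vs Dumpling House: Lantern, 7–2.
Lantern vs Basil: Basil, 5–4.
Lantern vs Fika: Lantern, 5–4.
Lantern–Harvest: Lantern 7–2.
Dumpling House–Basil: Basil 7–2.
Dumpling House vs Fika: Fika, 5–4.
Dumpling House–Harvest: Harvest 6–3.
Basil vs Fika: Fika, 5–4.
Basil vs Harvest: Basil, 6–3.
Fika–Harvest: Fika 6–3.
Each restaurant drops at least one matchup (Lantern loses to Basil; Dumpling House loses to Lantern; Basil loses to Fika; Fika loses to Lantern; Harvest loses to Lantern); the cycle Lantern → Fika → Basil → Lantern rules out a Condorcet winner.

none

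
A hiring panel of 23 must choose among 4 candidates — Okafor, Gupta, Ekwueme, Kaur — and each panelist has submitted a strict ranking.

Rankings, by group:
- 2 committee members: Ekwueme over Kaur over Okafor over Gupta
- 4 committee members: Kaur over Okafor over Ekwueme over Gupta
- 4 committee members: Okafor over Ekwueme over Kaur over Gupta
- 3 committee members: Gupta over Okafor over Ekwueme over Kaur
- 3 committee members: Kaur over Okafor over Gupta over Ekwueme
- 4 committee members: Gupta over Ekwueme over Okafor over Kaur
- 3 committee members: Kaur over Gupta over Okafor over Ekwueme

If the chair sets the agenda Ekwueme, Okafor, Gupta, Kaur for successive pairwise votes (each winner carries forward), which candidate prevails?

Round 1: Ekwueme vs Okafor — 6–17, Okafor advances.
Round 2: Okafor vs Gupta — 13–10, Okafor advances.
Round 3: Okafor vs Kaur — 11–12, Kaur advances.
Kaur survives the agenda.

Kaur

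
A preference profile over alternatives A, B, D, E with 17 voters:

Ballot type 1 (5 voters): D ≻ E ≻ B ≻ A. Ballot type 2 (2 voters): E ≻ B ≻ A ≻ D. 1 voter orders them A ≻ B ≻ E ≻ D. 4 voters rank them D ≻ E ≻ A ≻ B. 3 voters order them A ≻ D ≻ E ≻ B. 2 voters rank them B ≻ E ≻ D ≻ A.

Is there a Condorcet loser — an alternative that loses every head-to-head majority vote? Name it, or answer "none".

A

Pairwise majorities:
A vs B: A preferred on 1+4+3 = 8 ballots; B wins 9–8.
A vs D: A preferred on 2+1+3 = 6 ballots; D wins 11–6.
A–E: E 13–4.
B vs D: B is ranked higher on 2+1+2 = 5 ballots, D on 12. D wins 12–5.
B vs E: E wins 14–3.
D vs E: D preferred on 5+4+3 = 12 ballots; D wins 12–5.
A is beaten in every head-to-head and is the Condorcet loser.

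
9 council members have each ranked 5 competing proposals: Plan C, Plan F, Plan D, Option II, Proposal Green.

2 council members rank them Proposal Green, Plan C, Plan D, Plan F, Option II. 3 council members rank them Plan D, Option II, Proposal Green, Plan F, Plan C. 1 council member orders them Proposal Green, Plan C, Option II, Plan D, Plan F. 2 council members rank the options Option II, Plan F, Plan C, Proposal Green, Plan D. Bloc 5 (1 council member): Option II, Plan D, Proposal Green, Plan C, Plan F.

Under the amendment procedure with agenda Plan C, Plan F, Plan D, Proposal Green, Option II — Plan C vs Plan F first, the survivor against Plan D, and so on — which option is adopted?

Option II

Round 1: Plan C vs Plan F — 4–5, Plan F advances.
Round 2: Plan F vs Plan D — 2–7, Plan D advances.
Round 3: Plan D vs Proposal Green — 4–5, Proposal Green advances.
Round 4: Proposal Green vs Option II — 3–6, Option II advances.
Option II survives the agenda.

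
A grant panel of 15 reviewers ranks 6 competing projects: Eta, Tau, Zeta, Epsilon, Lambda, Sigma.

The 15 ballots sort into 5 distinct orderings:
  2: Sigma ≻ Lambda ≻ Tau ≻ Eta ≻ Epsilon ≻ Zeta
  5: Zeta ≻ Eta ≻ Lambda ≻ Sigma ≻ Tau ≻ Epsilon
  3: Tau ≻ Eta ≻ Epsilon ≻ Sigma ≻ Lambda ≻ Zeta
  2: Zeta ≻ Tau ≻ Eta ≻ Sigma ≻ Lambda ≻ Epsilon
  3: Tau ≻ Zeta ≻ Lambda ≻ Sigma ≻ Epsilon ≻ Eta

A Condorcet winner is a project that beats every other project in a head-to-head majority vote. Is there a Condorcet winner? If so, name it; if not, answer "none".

Head-to-head results (15 reviewers):
Eta vs Tau: 5 for Eta, 10 for Tau — Tau by 10–5.
Eta vs Zeta: 5 to 10, Zeta.
Eta vs Epsilon: 12 to 3, Eta.
Eta vs Lambda: Eta is ranked higher on 5+3+2 = 10 ballots, Lambda on 5. Eta wins 10–5.
Eta vs Sigma: 10 to 5, Eta.
Tau vs Zeta: 8 to 7, Tau.
Tau vs Epsilon: 15 to 0, Tau.
Tau vs Lambda: 8 to 7, Tau.
Tau vs Sigma: Tau preferred on 3+2+3 = 8 ballots; Tau wins 8–7.
Zeta vs Epsilon: 5+2+3 = 10 for Zeta, 5 for Epsilon — Zeta by 10–5.
Zeta vs Lambda: Zeta is ranked higher on 5+2+3 = 10 ballots, Lambda on 5. Zeta wins 10–5.
Zeta vs Sigma: 5+2+3 = 10 for Zeta, 5 for Sigma — Zeta by 10–5.
Epsilon vs Lambda: Epsilon is ranked higher on 3 ballots, Lambda on 12. Lambda wins 12–3.
Epsilon vs Sigma: 3 to 12, Sigma.
Lambda vs Sigma: Lambda is ranked higher on 5+3 = 8 ballots, Sigma on 7. Lambda wins 8–7.
Tau wins every pairwise contest, so Tau is the Condorcet winner.

Tau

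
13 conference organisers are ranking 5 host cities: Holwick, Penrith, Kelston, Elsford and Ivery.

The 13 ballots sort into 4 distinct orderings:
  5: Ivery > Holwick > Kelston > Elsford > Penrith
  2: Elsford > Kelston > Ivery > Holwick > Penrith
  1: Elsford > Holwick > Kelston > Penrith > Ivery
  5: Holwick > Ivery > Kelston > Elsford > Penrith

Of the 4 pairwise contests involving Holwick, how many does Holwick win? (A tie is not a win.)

3

Holwick against each rival (13 organisers):
Holwick vs Penrith: Holwick, 13–0.
Holwick vs Kelston: Holwick preferred on 5+1+5 = 11 ballots; Holwick wins 11–2.
Holwick vs Elsford: 5+5 = 10 for Holwick, 3 for Elsford — Holwick by 10–3.
Holwick vs Ivery: 6 to 7, Ivery.
Holwick beats Penrith, Kelston, Elsford; loses to Ivery — 3 pairwise wins.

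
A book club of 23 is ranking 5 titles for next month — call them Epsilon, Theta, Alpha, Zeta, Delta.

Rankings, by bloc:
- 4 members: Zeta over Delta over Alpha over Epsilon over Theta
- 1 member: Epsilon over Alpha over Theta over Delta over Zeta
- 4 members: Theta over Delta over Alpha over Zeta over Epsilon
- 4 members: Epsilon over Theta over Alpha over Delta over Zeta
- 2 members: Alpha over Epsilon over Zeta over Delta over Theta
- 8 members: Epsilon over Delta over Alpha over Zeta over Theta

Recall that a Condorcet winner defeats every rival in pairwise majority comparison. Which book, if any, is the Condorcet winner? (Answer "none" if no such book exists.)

Epsilon

Check each pair by majority over 23 ballots:
Epsilon vs Theta: 4+1+4+2+8 = 19 for Epsilon, 4 for Theta — Epsilon by 19–4.
Epsilon vs Alpha: Epsilon wins 13–10.
Epsilon vs Zeta: Epsilon wins 15–8.
Epsilon vs Delta: Epsilon wins 15–8.
Theta vs Alpha: Alpha wins 15–8.
Theta vs Zeta: Theta is ranked higher on 1+4+4 = 9 ballots, Zeta on 14. Zeta wins 14–9.
Theta vs Delta: Theta preferred on 1+4+4 = 9 ballots; Delta wins 14–9.
Alpha–Zeta: Alpha 19–4.
Alpha–Delta: Delta 16–7.
Zeta–Delta: Delta 17–6.
Epsilon beats each of Theta, Alpha, Zeta, Delta — Epsilon is the Condorcet winner.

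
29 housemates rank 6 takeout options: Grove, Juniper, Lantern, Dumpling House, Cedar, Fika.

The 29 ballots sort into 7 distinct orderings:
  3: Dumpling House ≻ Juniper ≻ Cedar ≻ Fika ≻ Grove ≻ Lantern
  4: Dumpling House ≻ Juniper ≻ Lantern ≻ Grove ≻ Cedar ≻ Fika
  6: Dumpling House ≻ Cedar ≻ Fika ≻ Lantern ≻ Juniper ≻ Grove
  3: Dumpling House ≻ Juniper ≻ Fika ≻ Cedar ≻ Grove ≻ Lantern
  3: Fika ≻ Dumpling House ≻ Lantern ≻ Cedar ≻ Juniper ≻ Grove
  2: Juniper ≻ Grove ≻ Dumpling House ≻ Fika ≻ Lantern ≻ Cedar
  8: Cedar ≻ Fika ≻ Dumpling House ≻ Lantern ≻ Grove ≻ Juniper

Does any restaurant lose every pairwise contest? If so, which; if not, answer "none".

Grove

Head-to-head results (29 friends):
Grove vs Juniper: Juniper, 21–8.
Grove vs Lantern: 3+3+2 = 8 for Grove, 21 for Lantern — Lantern by 21–8.
Grove vs Dumpling House: Dumpling House wins 27–2.
Grove vs Cedar: 6 to 23, Cedar.
Grove vs Fika: 4+2 = 6 for Grove, 23 for Fika — Fika by 23–6.
Juniper vs Lantern: Juniper is ranked higher on 3+4+3+2 = 12 ballots, Lantern on 17. Lantern wins 17–12.
Juniper vs Dumpling House: Juniper preferred on 2 ballots; Dumpling House wins 27–2.
Juniper vs Cedar: 12 to 17, Cedar.
Juniper–Fika: Fika 17–12.
Lantern vs Dumpling House: Lantern preferred on 0 ballots; Dumpling House wins 29–0.
Lantern–Cedar: Cedar 20–9.
Lantern–Fika: Fika 25–4.
Dumpling House vs Cedar: Dumpling House wins 21–8.
Dumpling House–Fika: Dumpling House 18–11.
Cedar–Fika: Cedar 21–8.
Only Grove has no wins; Grove is the Condorcet loser.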